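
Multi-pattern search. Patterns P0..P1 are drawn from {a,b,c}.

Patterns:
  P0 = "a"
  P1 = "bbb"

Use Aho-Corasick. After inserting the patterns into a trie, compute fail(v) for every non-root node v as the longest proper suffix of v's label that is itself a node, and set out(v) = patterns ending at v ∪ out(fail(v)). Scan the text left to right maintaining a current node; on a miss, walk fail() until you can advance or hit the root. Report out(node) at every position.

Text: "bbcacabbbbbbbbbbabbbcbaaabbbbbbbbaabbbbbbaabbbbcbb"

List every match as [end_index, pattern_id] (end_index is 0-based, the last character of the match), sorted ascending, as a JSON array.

Build automaton:
Trie (insert patterns):
  n0 'ε': a→1 b→2
  n1 'a': ·  [P0 ends]
  n2 'b': b→3
  n3 'bb': b→4
  n4 'bbb': ·  [P1 ends]

BFS fail/out derivation:
  fail(1) 'a': from fail(0)=0 chase 'a': 0 ⇒ 0;  out={0}∪out(0)={0}
  fail(2) 'b': from fail(0)=0 chase 'b': 0 ⇒ 0;  out=∅∪out(0)=∅
  fail(3) 'bb': from fail(2)=0 chase 'b': 0 ⇒ 2;  out=∅∪out(2)=∅
  fail(4) 'bbb': from fail(3)=2 chase 'b': 2 ⇒ 3;  out={1}∪out(3)={1}

Scan:
[0] read 'b'  n0⇒n2
[1] read 'b'  n2⇒n3
[2] read 'c'  n3⇒n0 (via fail)
[3] read 'a'  n0⇒n1  → match P0@[3:3]
[4] read 'c'  n1⇒n0 (via fail)
[5] read 'a'  n0⇒n1  → match P0@[5:5]
[6] read 'b'  n1⇒n2 (via fail)
[7] read 'b'  n2⇒n3
[8] read 'b'  n3⇒n4  → match P1@[6:8]
[9] read 'b'  n4⇒n4 (via fail)  → match P1@[7:9]
[10] read 'b'  n4⇒n4 (via fail)  → match P1@[8:10]
[11] read 'b'  n4⇒n4 (via fail)  → match P1@[9:11]
[12] read 'b'  n4⇒n4 (via fail)  → match P1@[10:12]
[13] read 'b'  n4⇒n4 (via fail)  → match P1@[11:13]
[14] read 'b'  n4⇒n4 (via fail)  → match P1@[12:14]
[15] read 'b'  n4⇒n4 (via fail)  → match P1@[13:15]
[16] read 'a'  n4⇒n1 (via fail)  → match P0@[16:16]
[17] read 'b'  n1⇒n2 (via fail)
[18] read 'b'  n2⇒n3
[19] read 'b'  n3⇒n4  → match P1@[17:19]
[20] read 'c'  n4⇒n0 (via fail)
[21] read 'b'  n0⇒n2
[22] read 'a'  n2⇒n1 (via fail)  → match P0@[22:22]
[23] read 'a'  n1⇒n1 (via fail)  → match P0@[23:23]
[24] read 'a'  n1⇒n1 (via fail)  → match P0@[24:24]
[25] read 'b'  n1⇒n2 (via fail)
[26] read 'b'  n2⇒n3
[27] read 'b'  n3⇒n4  → match P1@[25:27]
[28] read 'b'  n4⇒n4 (via fail)  → match P1@[26:28]
[29] read 'b'  n4⇒n4 (via fail)  → match P1@[27:29]
[30] read 'b'  n4⇒n4 (via fail)  → match P1@[28:30]
[31] read 'b'  n4⇒n4 (via fail)  → match P1@[29:31]
[32] read 'b'  n4⇒n4 (via fail)  → match P1@[30:32]
[33] read 'a'  n4⇒n1 (via fail)  → match P0@[33:33]
[34] read 'a'  n1⇒n1 (via fail)  → match P0@[34:34]
[35] read 'b'  n1⇒n2 (via fail)
[36] read 'b'  n2⇒n3
[37] read 'b'  n3⇒n4  → match P1@[35:37]
[38] read 'b'  n4⇒n4 (via fail)  → match P1@[36:38]
[39] read 'b'  n4⇒n4 (via fail)  → match P1@[37:39]
[40] read 'b'  n4⇒n4 (via fail)  → match P1@[38:40]
[41] read 'a'  n4⇒n1 (via fail)  → match P0@[41:41]
[42] read 'a'  n1⇒n1 (via fail)  → match P0@[42:42]
[43] read 'b'  n1⇒n2 (via fail)
[44] read 'b'  n2⇒n3
[45] read 'b'  n3⇒n4  → match P1@[43:45]
[46] read 'b'  n4⇒n4 (via fail)  → match P1@[44:46]
[47] read 'c'  n4⇒n0 (via fail)
[48] read 'b'  n0⇒n2
[49] read 'b'  n2⇒n3

Matches: [[3,0],[5,0],[8,1],[9,1],[10,1],[11,1],[12,1],[13,1],[14,1],[15,1],[16,0],[19,1],[22,0],[23,0],[24,0],[27,1],[28,1],[29,1],[30,1],[31,1],[32,1],[33,0],[34,0],[37,1],[38,1],[39,1],[40,1],[41,0],[42,0],[45,1],[46,1]]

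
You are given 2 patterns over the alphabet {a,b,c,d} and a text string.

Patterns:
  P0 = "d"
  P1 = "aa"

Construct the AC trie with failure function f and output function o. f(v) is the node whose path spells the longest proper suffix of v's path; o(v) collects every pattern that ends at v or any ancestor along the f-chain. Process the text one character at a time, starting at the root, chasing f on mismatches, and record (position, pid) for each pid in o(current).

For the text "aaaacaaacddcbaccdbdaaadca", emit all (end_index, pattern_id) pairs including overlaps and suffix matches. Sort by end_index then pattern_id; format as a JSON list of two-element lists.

Construct AC machine:
Trie nodes:
  0='ε' goto a→2 d→1
  1='d' goto ·  ←P0
  2='a' goto a→3
  3='aa' goto ·  ←P1

BFS fail/out derivation:
  fail(1) 'd': from fail(0)=0 chase 'd': 0 ⇒ 0;  out={0}∪out(0)={0}
  fail(2) 'a': from fail(0)=0 chase 'a': 0 ⇒ 0;  out=∅∪out(0)=∅
  fail(3) 'aa': from fail(2)=0 chase 'a': 0 ⇒ 2;  out={1}∪out(2)={1}

Scan:
[0] read 'a'  n0⇒n2
[1] read 'a'  n2⇒n3  ** P1@[0:1]
[2] read 'a'  n3⇒n3 ·f  ** P1@[1:2]
[3] read 'a'  n3⇒n3 ·f  ** P1@[2:3]
[4] read 'c'  n3⇒n0 ·f
[5] read 'a'  n0⇒n2
[6] read 'a'  n2⇒n3  ** P1@[5:6]
[7] read 'a'  n3⇒n3 ·f  ** P1@[6:7]
[8] read 'c'  n3⇒n0 ·f
[9] read 'd'  n0⇒n1  ** P0@[9:9]
[10] read 'd'  n1⇒n1 ·f  ** P0@[10:10]
[11] read 'c'  n1⇒n0 ·f
[12] read 'b'  n0⇒n0
[13] read 'a'  n0⇒n2
[14] read 'c'  n2⇒n0 ·f
[15] read 'c'  n0⇒n0
[16] read 'd'  n0⇒n1  ** P0@[16:16]
[17] read 'b'  n1⇒n0 ·f
[18] read 'd'  n0⇒n1  ** P0@[18:18]
[19] read 'a'  n1⇒n2 ·f
[20] read 'a'  n2⇒n3  ** P1@[19:20]
[21] read 'a'  n3⇒n3 ·f  ** P1@[20:21]
[22] read 'd'  n3⇒n1 ·f  ** P0@[22:22]
[23] read 'c'  n1⇒n0 ·f
[24] read 'a'  n0⇒n2

All matches (sorted): [[1,1],[2,1],[3,1],[6,1],[7,1],[9,0],[10,0],[16,0],[18,0],[20,1],[21,1],[22,0]]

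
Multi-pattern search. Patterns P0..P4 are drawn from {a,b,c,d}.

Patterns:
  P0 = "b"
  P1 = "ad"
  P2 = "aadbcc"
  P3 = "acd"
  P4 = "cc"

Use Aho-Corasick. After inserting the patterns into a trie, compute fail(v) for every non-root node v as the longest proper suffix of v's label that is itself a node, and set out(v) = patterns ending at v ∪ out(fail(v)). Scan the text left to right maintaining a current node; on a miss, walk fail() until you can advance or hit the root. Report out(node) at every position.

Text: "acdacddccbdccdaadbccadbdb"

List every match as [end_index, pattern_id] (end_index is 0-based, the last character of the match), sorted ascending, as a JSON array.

Construct AC machine:
Trie (insert patterns):
  0='ε' goto a→2 b→1 c→11
  1='b' goto ·  ←P0
  2='a' goto a→4 c→9 d→3
  3='ad' goto ·  ←P1
  4='aa' goto d→5
  5='aad' goto b→6
  6='aadb' goto c→7
  7='aadbc' goto c→8
  8='aadbcc' goto ·  ←P2
  9='ac' goto d→10
  10='acd' goto ·  ←P3
  11='c' goto c→12
  12='cc' goto ·  ←P4

Failure links (BFS by depth):
  n1('b'): parent n0 fail=0; on 'b' 0 → fail=0;  out {0}∪∅={0}
  n2('a'): parent n0 fail=0; on 'a' 0 → fail=0;  out ∅∪∅=∅
  n11('c'): parent n0 fail=0; on 'c' 0 → fail=0;  out ∅∪∅=∅
  n3('ad'): parent n2 fail=0; on 'd' 0 → fail=0;  out {1}∪∅={1}
  n4('aa'): parent n2 fail=0; on 'a' 0 → fail=2;  out ∅∪∅=∅
  n9('ac'): parent n2 fail=0; on 'c' 0 → fail=11;  out ∅∪∅=∅
  n12('cc'): parent n11 fail=0; on 'c' 0 → fail=11;  out {4}∪∅={4}
  n5('aad'): parent n4 fail=2; on 'd' 2 → fail=3;  out ∅∪{1}={1}
  n10('acd'): parent n9 fail=11; on 'd' 11→0 → fail=0;  out {3}∪∅={3}
  n6('aadb'): parent n5 fail=3; on 'b' 3→0 → fail=1;  out ∅∪{0}={0}
  n7('aadbc'): parent n6 fail=1; on 'c' 1→0 → fail=11;  out ∅∪∅=∅
  n8('aadbcc'): parent n7 fail=11; on 'c' 11 → fail=12;  out {2}∪{4}={2,4}

Scan:
pos 0 'a': at 2
pos 1 'c': at 9
pos 2 'd': at 10  ** P3@[0:2]
pos 3 'a': at 2 ·f
pos 4 'c': at 9
pos 5 'd': at 10  ** P3@[3:5]
pos 6 'd': at 0 ·f
pos 7 'c': at 11
pos 8 'c': at 12  ** P4@[7:8]
pos 9 'b': at 1 ·f  ** P0@[9:9]
pos 10 'd': at 0 ·f
pos 11 'c': at 11
pos 12 'c': at 12  ** P4@[11:12]
pos 13 'd': at 0 ·f
pos 14 'a': at 2
pos 15 'a': at 4
pos 16 'd': at 5  ** P1@[15:16]
pos 17 'b': at 6  ** P0@[17:17]
pos 18 'c': at 7
pos 19 'c': at 8  ** P2@[14:19],P4@[18:19]
pos 20 'a': at 2 ·f
pos 21 'd': at 3  ** P1@[20:21]
pos 22 'b': at 1 ·f  ** P0@[22:22]
pos 23 'd': at 0 ·f
pos 24 'b': at 1  ** P0@[24:24]

All matches (sorted): [[2,3],[5,3],[8,4],[9,0],[12,4],[16,1],[17,0],[19,2],[19,4],[21,1],[22,0],[24,0]]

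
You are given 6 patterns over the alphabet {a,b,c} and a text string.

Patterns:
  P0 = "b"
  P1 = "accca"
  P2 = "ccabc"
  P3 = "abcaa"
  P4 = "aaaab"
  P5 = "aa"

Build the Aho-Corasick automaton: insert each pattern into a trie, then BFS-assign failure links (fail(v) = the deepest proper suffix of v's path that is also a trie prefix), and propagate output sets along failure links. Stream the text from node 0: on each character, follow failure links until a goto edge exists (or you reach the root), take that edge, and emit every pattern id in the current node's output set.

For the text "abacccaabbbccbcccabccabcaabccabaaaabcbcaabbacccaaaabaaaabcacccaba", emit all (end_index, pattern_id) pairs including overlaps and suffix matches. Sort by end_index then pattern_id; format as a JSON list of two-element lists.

Build:
Trie nodes:
  n0 'ε': a→2 b→1 c→7
  n1 'b': ·  [P0 ends]
  n2 'a': a→16 b→12 c→3
  n3 'ac': c→4
  n4 'acc': c→5
  n5 'accc': a→6
  n6 'accca': ·  [P1 ends]
  n7 'c': c→8
  n8 'cc': a→9
  n9 'cca': b→10
  n10 'ccab': c→11
  n11 'ccabc': ·  [P2 ends]
  n12 'ab': c→13
  n13 'abc': a→14
  n14 'abca': a→15
  n15 'abcaa': ·  [P3 ends]
  n16 'aa': a→17  [P5 ends]
  n17 'aaa': a→18
  n18 'aaaa': b→19
  n19 'aaaab': ·  [P4 ends]

BFS fail/out derivation:
  fail(1) 'b': from fail(0)=0 chase 'b': 0 ⇒ 0;  out={0}∪out(0)={0}
  fail(2) 'a': from fail(0)=0 chase 'a': 0 ⇒ 0;  out=∅∪out(0)=∅
  fail(7) 'c': from fail(0)=0 chase 'c': 0 ⇒ 0;  out=∅∪out(0)=∅
  fail(3) 'ac': from fail(2)=0 chase 'c': 0 ⇒ 7;  out=∅∪out(7)=∅
  fail(8) 'cc': from fail(7)=0 chase 'c': 0 ⇒ 7;  out=∅∪out(7)=∅
  fail(12) 'ab': from fail(2)=0 chase 'b': 0 ⇒ 1;  out=∅∪out(1)={0}
  fail(16) 'aa': from fail(2)=0 chase 'a': 0 ⇒ 2;  out={5}∪out(2)={5}
  fail(4) 'acc': from fail(3)=7 chase 'c': 7 ⇒ 8;  out=∅∪out(8)=∅
  fail(9) 'cca': from fail(8)=7 chase 'a': 7→0 ⇒ 2;  out=∅∪out(2)=∅
  fail(13) 'abc': from fail(12)=1 chase 'c': 1→0 ⇒ 7;  out=∅∪out(7)=∅
  fail(17) 'aaa': from fail(16)=2 chase 'a': 2 ⇒ 16;  out=∅∪out(16)={5}
  fail(5) 'accc': from fail(4)=8 chase 'c': 8→7 ⇒ 8;  out=∅∪out(8)=∅
  fail(10) 'ccab': from fail(9)=2 chase 'b': 2 ⇒ 12;  out=∅∪out(12)={0}
  fail(14) 'abca': from fail(13)=7 chase 'a': 7→0 ⇒ 2;  out=∅∪out(2)=∅
  fail(18) 'aaaa': from fail(17)=16 chase 'a': 16 ⇒ 17;  out=∅∪out(17)={5}
  fail(6) 'accca': from fail(5)=8 chase 'a': 8 ⇒ 9;  out={1}∪out(9)={1}
  fail(11) 'ccabc': from fail(10)=12 chase 'c': 12 ⇒ 13;  out={2}∪out(13)={2}
  fail(15) 'abcaa': from fail(14)=2 chase 'a': 2 ⇒ 16;  out={3}∪out(16)={3,5}
  fail(19) 'aaaab': from fail(18)=17 chase 'b': 17→16→2 ⇒ 12;  out={4}∪out(12)={0,4}

Text stream:
pos 0 'a': at 2
pos 1 'b': at 12  ** P0@[1:1]
pos 2 'a': at 2 (fail-walked)
pos 3 'c': at 3
pos 4 'c': at 4
pos 5 'c': at 5
pos 6 'a': at 6  ** P1@[2:6]
pos 7 'a': at 16 (fail-walked)  ** P5@[6:7]
pos 8 'b': at 12 (fail-walked)  ** P0@[8:8]
pos 9 'b': at 1 (fail-walked)  ** P0@[9:9]
pos 10 'b': at 1 (fail-walked)  ** P0@[10:10]
pos 11 'c': at 7 (fail-walked)
pos 12 'c': at 8
pos 13 'b': at 1 (fail-walked)  ** P0@[13:13]
pos 14 'c': at 7 (fail-walked)
pos 15 'c': at 8
pos 16 'c': at 8 (fail-walked)
pos 17 'a': at 9
pos 18 'b': at 10  ** P0@[18:18]
pos 19 'c': at 11  ** P2@[15:19]
pos 20 'c': at 8 (fail-walked)
pos 21 'a': at 9
pos 22 'b': at 10  ** P0@[22:22]
pos 23 'c': at 11  ** P2@[19:23]
pos 24 'a': at 14 (fail-walked)
pos 25 'a': at 15  ** P3@[21:25],P5@[24:25]
pos 26 'b': at 12 (fail-walked)  ** P0@[26:26]
pos 27 'c': at 13
pos 28 'c': at 8 (fail-walked)
pos 29 'a': at 9
pos 30 'b': at 10  ** P0@[30:30]
pos 31 'a': at 2 (fail-walked)
pos 32 'a': at 16  ** P5@[31:32]
pos 33 'a': at 17  ** P5@[32:33]
pos 34 'a': at 18  ** P5@[33:34]
pos 35 'b': at 19  ** P0@[35:35],P4@[31:35]
pos 36 'c': at 13 (fail-walked)
pos 37 'b': at 1 (fail-walked)  ** P0@[37:37]
pos 38 'c': at 7 (fail-walked)
pos 39 'a': at 2 (fail-walked)
pos 40 'a': at 16  ** P5@[39:40]
pos 41 'b': at 12 (fail-walked)  ** P0@[41:41]
pos 42 'b': at 1 (fail-walked)  ** P0@[42:42]
pos 43 'a': at 2 (fail-walked)
pos 44 'c': at 3
pos 45 'c': at 4
pos 46 'c': at 5
pos 47 'a': at 6  ** P1@[43:47]
pos 48 'a': at 16 (fail-walked)  ** P5@[47:48]
pos 49 'a': at 17  ** P5@[48:49]
pos 50 'a': at 18  ** P5@[49:50]
pos 51 'b': at 19  ** P0@[51:51],P4@[47:51]
pos 52 'a': at 2 (fail-walked)
pos 53 'a': at 16  ** P5@[52:53]
pos 54 'a': at 17  ** P5@[53:54]
pos 55 'a': at 18  ** P5@[54:55]
pos 56 'b': at 19  ** P0@[56:56],P4@[52:56]
pos 57 'c': at 13 (fail-walked)
pos 58 'a': at 14
pos 59 'c': at 3 (fail-walked)
pos 60 'c': at 4
pos 61 'c': at 5
pos 62 'a': at 6  ** P1@[58:62]
pos 63 'b': at 10 (fail-walked)  ** P0@[63:63]
pos 64 'a': at 2 (fail-walked)

All matches (sorted): [[1,0],[6,1],[7,5],[8,0],[9,0],[10,0],[13,0],[18,0],[19,2],[22,0],[23,2],[25,3],[25,5],[26,0],[30,0],[32,5],[33,5],[34,5],[35,0],[35,4],[37,0],[40,5],[41,0],[42,0],[47,1],[48,5],[49,5],[50,5],[51,0],[51,4],[53,5],[54,5],[55,5],[56,0],[56,4],[62,1],[63,0]]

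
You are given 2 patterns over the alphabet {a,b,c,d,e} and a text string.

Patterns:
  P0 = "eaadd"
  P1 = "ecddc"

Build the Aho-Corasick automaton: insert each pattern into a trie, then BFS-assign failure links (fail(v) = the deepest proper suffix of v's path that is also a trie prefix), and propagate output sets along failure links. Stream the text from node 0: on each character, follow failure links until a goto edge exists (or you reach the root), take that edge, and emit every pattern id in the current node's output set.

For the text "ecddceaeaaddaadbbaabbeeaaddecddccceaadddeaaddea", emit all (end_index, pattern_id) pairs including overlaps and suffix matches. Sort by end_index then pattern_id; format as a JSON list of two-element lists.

Build:
Trie nodes:
  0='ε' goto e→1
  1='e' goto a→2 c→6
  2='ea' goto a→3
  3='eaa' goto d→4
  4='eaad' goto d→5
  5='eaadd' goto ·  ←P0
  6='ec' goto d→7
  7='ecd' goto d→8
  8='ecdd' goto c→9
  9='ecddc' goto ·  ←P1

Failure links (BFS by depth):
  fail(1) 'e': from fail(0)=0 chase 'e': 0 ⇒ 0;  out=∅∪out(0)=∅
  fail(2) 'ea': from fail(1)=0 chase 'a': 0 ⇒ 0;  out=∅∪out(0)=∅
  fail(6) 'ec': from fail(1)=0 chase 'c': 0 ⇒ 0;  out=∅∪out(0)=∅
  fail(3) 'eaa': from fail(2)=0 chase 'a': 0 ⇒ 0;  out=∅∪out(0)=∅
  fail(7) 'ecd': from fail(6)=0 chase 'd': 0 ⇒ 0;  out=∅∪out(0)=∅
  fail(4) 'eaad': from fail(3)=0 chase 'd': 0 ⇒ 0;  out=∅∪out(0)=∅
  fail(8) 'ecdd': from fail(7)=0 chase 'd': 0 ⇒ 0;  out=∅∪out(0)=∅
  fail(5) 'eaadd': from fail(4)=0 chase 'd': 0 ⇒ 0;  out={0}∪out(0)={0}
  fail(9) 'ecddc': from fail(8)=0 chase 'c': 0 ⇒ 0;  out={1}∪out(0)={1}

Scan:
pos 0 'e': at 1
pos 1 'c': at 6
pos 2 'd': at 7
pos 3 'd': at 8
pos 4 'c': at 9  ** P1@[0:4]
pos 5 'e': at 1 (via fail)
pos 6 'a': at 2
pos 7 'e': at 1 (via fail)
pos 8 'a': at 2
pos 9 'a': at 3
pos 10 'd': at 4
pos 11 'd': at 5  ** P0@[7:11]
pos 12 'a': at 0 (via fail)
pos 13 'a': at 0
pos 14 'd': at 0
pos 15 'b': at 0
pos 16 'b': at 0
pos 17 'a': at 0
pos 18 'a': at 0
pos 19 'b': at 0
pos 20 'b': at 0
pos 21 'e': at 1
pos 22 'e': at 1 (via fail)
pos 23 'a': at 2
pos 24 'a': at 3
pos 25 'd': at 4
pos 26 'd': at 5  ** P0@[22:26]
pos 27 'e': at 1 (via fail)
pos 28 'c': at 6
pos 29 'd': at 7
pos 30 'd': at 8
pos 31 'c': at 9  ** P1@[27:31]
pos 32 'c': at 0 (via fail)
pos 33 'c': at 0
pos 34 'e': at 1
pos 35 'a': at 2
pos 36 'a': at 3
pos 37 'd': at 4
pos 38 'd': at 5  ** P0@[34:38]
pos 39 'd': at 0 (via fail)
pos 40 'e': at 1
pos 41 'a': at 2
pos 42 'a': at 3
pos 43 'd': at 4
pos 44 'd': at 5  ** P0@[40:44]
pos 45 'e': at 1 (via fail)
pos 46 'a': at 2

Matches: [[4,1],[11,0],[26,0],[31,1],[38,0],[44,0]]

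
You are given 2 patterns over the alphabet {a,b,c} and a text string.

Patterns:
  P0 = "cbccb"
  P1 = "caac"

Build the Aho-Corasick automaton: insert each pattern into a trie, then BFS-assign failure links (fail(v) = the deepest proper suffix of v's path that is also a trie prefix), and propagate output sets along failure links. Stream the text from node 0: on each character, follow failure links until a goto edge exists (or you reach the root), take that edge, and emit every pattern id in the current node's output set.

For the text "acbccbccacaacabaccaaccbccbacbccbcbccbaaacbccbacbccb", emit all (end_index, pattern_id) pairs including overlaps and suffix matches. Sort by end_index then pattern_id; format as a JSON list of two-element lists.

Construct AC machine:
Trie (insert patterns):
  n0 'ε': c→1
  n1 'c': a→6 b→2
  n2 'cb': c→3
  n3 'cbc': c→4
  n4 'cbcc': b→5
  n5 'cbccb': ·  [P0 ends]
  n6 'ca': a→7
  n7 'caa': c→8
  n8 'caac': ·  [P1 ends]

Failure links (BFS by depth):
  fail(1) 'c': from fail(0)=0 chase 'c': 0 ⇒ 0;  out=∅∪out(0)=∅
  fail(2) 'cb': from fail(1)=0 chase 'b': 0 ⇒ 0;  out=∅∪out(0)=∅
  fail(6) 'ca': from fail(1)=0 chase 'a': 0 ⇒ 0;  out=∅∪out(0)=∅
  fail(3) 'cbc': from fail(2)=0 chase 'c': 0 ⇒ 1;  out=∅∪out(1)=∅
  fail(7) 'caa': from fail(6)=0 chase 'a': 0 ⇒ 0;  out=∅∪out(0)=∅
  fail(4) 'cbcc': from fail(3)=1 chase 'c': 1→0 ⇒ 1;  out=∅∪out(1)=∅
  fail(8) 'caac': from fail(7)=0 chase 'c': 0 ⇒ 1;  out={1}∪out(1)={1}
  fail(5) 'cbccb': from fail(4)=1 chase 'b': 1 ⇒ 2;  out={0}∪out(2)={0}

Text stream:
i=0 'a': node 0→0
i=1 'c': node 0→1
i=2 'b': node 1→2
i=3 'c': node 2→3
i=4 'c': node 3→4
i=5 'b': node 4→5  ** P0@[1:5]
i=6 'c': node 5→3 ·f
i=7 'c': node 3→4
i=8 'a': node 4→6 ·f
i=9 'c': node 6→1 ·f
i=10 'a': node 1→6
i=11 'a': node 6→7
i=12 'c': node 7→8  ** P1@[9:12]
i=13 'a': node 8→6 ·f
i=14 'b': node 6→0 ·f
i=15 'a': node 0→0
i=16 'c': node 0→1
i=17 'c': node 1→1 ·f
i=18 'a': node 1→6
i=19 'a': node 6→7
i=20 'c': node 7→8  ** P1@[17:20]
i=21 'c': node 8→1 ·f
i=22 'b': node 1→2
i=23 'c': node 2→3
i=24 'c': node 3→4
i=25 'b': node 4→5  ** P0@[21:25]
i=26 'a': node 5→0 ·f
i=27 'c': node 0→1
i=28 'b': node 1→2
i=29 'c': node 2→3
i=30 'c': node 3→4
i=31 'b': node 4→5  ** P0@[27:31]
i=32 'c': node 5→3 ·f
i=33 'b': node 3→2 ·f
i=34 'c': node 2→3
i=35 'c': node 3→4
i=36 'b': node 4→5  ** P0@[32:36]
i=37 'a': node 5→0 ·f
i=38 'a': node 0→0
i=39 'a': node 0→0
i=40 'c': node 0→1
i=41 'b': node 1→2
i=42 'c': node 2→3
i=43 'c': node 3→4
i=44 'b': node 4→5  ** P0@[40:44]
i=45 'a': node 5→0 ·f
i=46 'c': node 0→1
i=47 'b': node 1→2
i=48 'c': node 2→3
i=49 'c': node 3→4
i=50 'b': node 4→5  ** P0@[46:50]

Result: [[5,0],[12,1],[20,1],[25,0],[31,0],[36,0],[44,0],[50,0]]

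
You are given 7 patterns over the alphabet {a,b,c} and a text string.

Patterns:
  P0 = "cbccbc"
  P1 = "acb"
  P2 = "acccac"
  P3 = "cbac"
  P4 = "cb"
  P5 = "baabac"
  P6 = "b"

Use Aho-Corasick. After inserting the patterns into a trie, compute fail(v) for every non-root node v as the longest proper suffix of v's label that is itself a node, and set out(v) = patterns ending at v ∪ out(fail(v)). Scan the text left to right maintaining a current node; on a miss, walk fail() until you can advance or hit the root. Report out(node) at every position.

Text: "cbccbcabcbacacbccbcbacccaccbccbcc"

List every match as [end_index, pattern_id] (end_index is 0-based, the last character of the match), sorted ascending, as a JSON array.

Construct AC machine:
Trie (insert patterns):
  0='ε' goto a→7 b→16 c→1
  1='c' goto b→2
  2='cb' goto a→14 c→3  [P4 ends]
  3='cbc' goto c→4
  4='cbcc' goto b→5
  5='cbccb' goto c→6
  6='cbccbc' goto ·  [P0 ends]
  7='a' goto c→8
  8='ac' goto b→9 c→10
  9='acb' goto ·  [P1 ends]
  10='acc' goto c→11
  11='accc' goto a→12
  12='accca' goto c→13
  13='acccac' goto ·  [P2 ends]
  14='cba' goto c→15
  15='cbac' goto ·  [P3 ends]
  16='b' goto a→17  [P6 ends]
  17='ba' goto a→18
  18='baa' goto b→19
  19='baab' goto a→20
  20='baaba' goto c→21
  21='baabac' goto ·  [P5 ends]

BFS fail/out derivation:
  n1('c'): parent n0 fail=0; on 'c' 0 → fail=0;  out ∅∪∅=∅
  n7('a'): parent n0 fail=0; on 'a' 0 → fail=0;  out ∅∪∅=∅
  n16('b'): parent n0 fail=0; on 'b' 0 → fail=0;  out {6}∪∅={6}
  n2('cb'): parent n1 fail=0; on 'b' 0 → fail=16;  out {4}∪{6}={4,6}
  n8('ac'): parent n7 fail=0; on 'c' 0 → fail=1;  out ∅∪∅=∅
  n17('ba'): parent n16 fail=0; on 'a' 0 → fail=7;  out ∅∪∅=∅
  n3('cbc'): parent n2 fail=16; on 'c' 16→0 → fail=1;  out ∅∪∅=∅
  n9('acb'): parent n8 fail=1; on 'b' 1 → fail=2;  out {1}∪{4,6}={1,4,6}
  n10('acc'): parent n8 fail=1; on 'c' 1→0 → fail=1;  out ∅∪∅=∅
  n14('cba'): parent n2 fail=16; on 'a' 16 → fail=17;  out ∅∪∅=∅
  n18('baa'): parent n17 fail=7; on 'a' 7→0 → fail=7;  out ∅∪∅=∅
  n4('cbcc'): parent n3 fail=1; on 'c' 1→0 → fail=1;  out ∅∪∅=∅
  n11('accc'): parent n10 fail=1; on 'c' 1→0 → fail=1;  out ∅∪∅=∅
  n15('cbac'): parent n14 fail=17; on 'c' 17→7 → fail=8;  out {3}∪∅={3}
  n19('baab'): parent n18 fail=7; on 'b' 7→0 → fail=16;  out ∅∪{6}={6}
  n5('cbccb'): parent n4 fail=1; on 'b' 1 → fail=2;  out ∅∪{4,6}={4,6}
  n12('accca'): parent n11 fail=1; on 'a' 1→0 → fail=7;  out ∅∪∅=∅
  n20('baaba'): parent n19 fail=16; on 'a' 16 → fail=17;  out ∅∪∅=∅
  n6('cbccbc'): parent n5 fail=2; on 'c' 2 → fail=3;  out {0}∪∅={0}
  n13('acccac'): parent n12 fail=7; on 'c' 7 → fail=8;  out {2}∪∅={2}
  n21('baabac'): parent n20 fail=17; on 'c' 17→7 → fail=8;  out {5}∪∅={5}

Run:
pos 0 'c': at 1
pos 1 'b': at 2  emit P4@[0:1],P6@[1:1]
pos 2 'c': at 3
pos 3 'c': at 4
pos 4 'b': at 5  emit P4@[3:4],P6@[4:4]
pos 5 'c': at 6  emit P0@[0:5]
pos 6 'a': at 7 ·f
pos 7 'b': at 16 ·f  emit P6@[7:7]
pos 8 'c': at 1 ·f
pos 9 'b': at 2  emit P4@[8:9],P6@[9:9]
pos 10 'a': at 14
pos 11 'c': at 15  emit P3@[8:11]
pos 12 'a': at 7 ·f
pos 13 'c': at 8
pos 14 'b': at 9  emit P1@[12:14],P4@[13:14],P6@[14:14]
pos 15 'c': at 3 ·f
pos 16 'c': at 4
pos 17 'b': at 5  emit P4@[16:17],P6@[17:17]
pos 18 'c': at 6  emit P0@[13:18]
pos 19 'b': at 2 ·f  emit P4@[18:19],P6@[19:19]
pos 20 'a': at 14
pos 21 'c': at 15  emit P3@[18:21]
pos 22 'c': at 10 ·f
pos 23 'c': at 11
pos 24 'a': at 12
pos 25 'c': at 13  emit P2@[20:25]
pos 26 'c': at 10 ·f
pos 27 'b': at 2 ·f  emit P4@[26:27],P6@[27:27]
pos 28 'c': at 3
pos 29 'c': at 4
pos 30 'b': at 5  emit P4@[29:30],P6@[30:30]
pos 31 'c': at 6  emit P0@[26:31]
pos 32 'c': at 4 ·f

Matches: [[1,4],[1,6],[4,4],[4,6],[5,0],[7,6],[9,4],[9,6],[11,3],[14,1],[14,4],[14,6],[17,4],[17,6],[18,0],[19,4],[19,6],[21,3],[25,2],[27,4],[27,6],[30,4],[30,6],[31,0]]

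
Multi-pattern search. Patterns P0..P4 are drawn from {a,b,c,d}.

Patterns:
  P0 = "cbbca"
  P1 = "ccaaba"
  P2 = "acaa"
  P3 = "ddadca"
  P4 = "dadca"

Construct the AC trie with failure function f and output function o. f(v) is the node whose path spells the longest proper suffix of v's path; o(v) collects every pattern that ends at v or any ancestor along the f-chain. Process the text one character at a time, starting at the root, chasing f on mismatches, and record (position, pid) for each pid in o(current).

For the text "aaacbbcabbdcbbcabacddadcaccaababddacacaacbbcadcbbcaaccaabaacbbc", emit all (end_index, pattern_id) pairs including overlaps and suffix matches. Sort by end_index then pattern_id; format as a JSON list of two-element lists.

Build automaton:
Trie nodes:
  0='ε' goto a→11 c→1 d→15
  1='c' goto b→2 c→6
  2='cb' goto b→3
  3='cbb' goto c→4
  4='cbbc' goto a→5
  5='cbbca' goto ·  [P0 ends]
  6='cc' goto a→7
  7='cca' goto a→8
  8='ccaa' goto b→9
  9='ccaab' goto a→10
  10='ccaaba' goto ·  [P1 ends]
  11='a' goto c→12
  12='ac' goto a→13
  13='aca' goto a→14
  14='acaa' goto ·  [P2 ends]
  15='d' goto a→21 d→16
  16='dd' goto a→17
  17='dda' goto d→18
  18='ddad' goto c→19
  19='ddadc' goto a→20
  20='ddadca' goto ·  [P3 ends]
  21='da' goto d→22
  22='dad' goto c→23
  23='dadc' goto a→24
  24='dadca' goto ·  [P4 ends]

Failure links (BFS by depth):
  n1('c'): parent n0 fail=0; on 'c' 0 → fail=0;  out ∅∪∅=∅
  n11('a'): parent n0 fail=0; on 'a' 0 → fail=0;  out ∅∪∅=∅
  n15('d'): parent n0 fail=0; on 'd' 0 → fail=0;  out ∅∪∅=∅
  n2('cb'): parent n1 fail=0; on 'b' 0 → fail=0;  out ∅∪∅=∅
  n6('cc'): parent n1 fail=0; on 'c' 0 → fail=1;  out ∅∪∅=∅
  n12('ac'): parent n11 fail=0; on 'c' 0 → fail=1;  out ∅∪∅=∅
  n16('dd'): parent n15 fail=0; on 'd' 0 → fail=15;  out ∅∪∅=∅
  n21('da'): parent n15 fail=0; on 'a' 0 → fail=11;  out ∅∪∅=∅
  n3('cbb'): parent n2 fail=0; on 'b' 0 → fail=0;  out ∅∪∅=∅
  n7('cca'): parent n6 fail=1; on 'a' 1→0 → fail=11;  out ∅∪∅=∅
  n13('aca'): parent n12 fail=1; on 'a' 1→0 → fail=11;  out ∅∪∅=∅
  n17('dda'): parent n16 fail=15; on 'a' 15 → fail=21;  out ∅∪∅=∅
  n22('dad'): parent n21 fail=11; on 'd' 11→0 → fail=15;  out ∅∪∅=∅
  n4('cbbc'): parent n3 fail=0; on 'c' 0 → fail=1;  out ∅∪∅=∅
  n8('ccaa'): parent n7 fail=11; on 'a' 11→0 → fail=11;  out ∅∪∅=∅
  n14('acaa'): parent n13 fail=11; on 'a' 11→0 → fail=11;  out {2}∪∅={2}
  n18('ddad'): parent n17 fail=21; on 'd' 21 → fail=22;  out ∅∪∅=∅
  n23('dadc'): parent n22 fail=15; on 'c' 15→0 → fail=1;  out ∅∪∅=∅
  n5('cbbca'): parent n4 fail=1; on 'a' 1→0 → fail=11;  out {0}∪∅={0}
  n9('ccaab'): parent n8 fail=11; on 'b' 11→0 → fail=0;  out ∅∪∅=∅
  n19('ddadc'): parent n18 fail=22; on 'c' 22 → fail=23;  out ∅∪∅=∅
  n24('dadca'): parent n23 fail=1; on 'a' 1→0 → fail=11;  out {4}∪∅={4}
  n10('ccaaba'): parent n9 fail=0; on 'a' 0 → fail=11;  out {1}∪∅={1}
  n20('ddadca'): parent n19 fail=23; on 'a' 23 → fail=24;  out {3}∪{4}={3,4}

Text stream:
[0] read 'a'  n0⇒n11
[1] read 'a'  n11⇒n11 (via fail)
[2] read 'a'  n11⇒n11 (via fail)
[3] read 'c'  n11⇒n12
[4] read 'b'  n12⇒n2 (via fail)
[5] read 'b'  n2⇒n3
[6] read 'c'  n3⇒n4
[7] read 'a'  n4⇒n5  ** P0@[3:7]
[8] read 'b'  n5⇒n0 (via fail)
[9] read 'b'  n0⇒n0
[10] read 'd'  n0⇒n15
[11] read 'c'  n15⇒n1 (via fail)
[12] read 'b'  n1⇒n2
[13] read 'b'  n2⇒n3
[14] read 'c'  n3⇒n4
[15] read 'a'  n4⇒n5  ** P0@[11:15]
[16] read 'b'  n5⇒n0 (via fail)
[17] read 'a'  n0⇒n11
[18] read 'c'  n11⇒n12
[19] read 'd'  n12⇒n15 (via fail)
[20] read 'd'  n15⇒n16
[21] read 'a'  n16⇒n17
[22] read 'd'  n17⇒n18
[23] read 'c'  n18⇒n19
[24] read 'a'  n19⇒n20  ** P3@[19:24],P4@[20:24]
[25] read 'c'  n20⇒n12 (via fail)
[26] read 'c'  n12⇒n6 (via fail)
[27] read 'a'  n6⇒n7
[28] read 'a'  n7⇒n8
[29] read 'b'  n8⇒n9
[30] read 'a'  n9⇒n10  ** P1@[25:30]
[31] read 'b'  n10⇒n0 (via fail)
[32] read 'd'  n0⇒n15
[33] read 'd'  n15⇒n16
[34] read 'a'  n16⇒n17
[35] read 'c'  n17⇒n12 (via fail)
[36] read 'a'  n12⇒n13
[37] read 'c'  n13⇒n12 (via fail)
[38] read 'a'  n12⇒n13
[39] read 'a'  n13⇒n14  ** P2@[36:39]
[40] read 'c'  n14⇒n12 (via fail)
[41] read 'b'  n12⇒n2 (via fail)
[42] read 'b'  n2⇒n3
[43] read 'c'  n3⇒n4
[44] read 'a'  n4⇒n5  ** P0@[40:44]
[45] read 'd'  n5⇒n15 (via fail)
[46] read 'c'  n15⇒n1 (via fail)
[47] read 'b'  n1⇒n2
[48] read 'b'  n2⇒n3
[49] read 'c'  n3⇒n4
[50] read 'a'  n4⇒n5  ** P0@[46:50]
[51] read 'a'  n5⇒n11 (via fail)
[52] read 'c'  n11⇒n12
[53] read 'c'  n12⇒n6 (via fail)
[54] read 'a'  n6⇒n7
[55] read 'a'  n7⇒n8
[56] read 'b'  n8⇒n9
[57] read 'a'  n9⇒n10  ** P1@[52:57]
[58] read 'a'  n10⇒n11 (via fail)
[59] read 'c'  n11⇒n12
[60] read 'b'  n12⇒n2 (via fail)
[61] read 'b'  n2⇒n3
[62] read 'c'  n3⇒n4

Result: [[7,0],[15,0],[24,3],[24,4],[30,1],[39,2],[44,0],[50,0],[57,1]]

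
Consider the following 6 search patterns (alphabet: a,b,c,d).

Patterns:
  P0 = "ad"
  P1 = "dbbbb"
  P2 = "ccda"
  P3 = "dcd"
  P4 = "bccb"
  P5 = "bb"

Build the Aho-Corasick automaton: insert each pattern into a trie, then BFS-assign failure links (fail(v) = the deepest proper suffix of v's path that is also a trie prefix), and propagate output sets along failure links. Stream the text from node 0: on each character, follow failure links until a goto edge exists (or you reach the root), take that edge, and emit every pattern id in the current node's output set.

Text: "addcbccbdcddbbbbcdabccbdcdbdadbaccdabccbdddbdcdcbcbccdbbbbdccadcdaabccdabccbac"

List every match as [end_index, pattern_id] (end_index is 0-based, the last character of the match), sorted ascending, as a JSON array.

Build:
Trie nodes:
  0='ε' goto a→1 b→14 c→8 d→3
  1='a' goto d→2
  2='ad' goto ·  ←P0
  3='d' goto b→4 c→12
  4='db' goto b→5
  5='dbb' goto b→6
  6='dbbb' goto b→7
  7='dbbbb' goto ·  ←P1
  8='c' goto c→9
  9='cc' goto d→10
  10='ccd' goto a→11
  11='ccda' goto ·  ←P2
  12='dc' goto d→13
  13='dcd' goto ·  ←P3
  14='b' goto b→18 c→15
  15='bc' goto c→16
  16='bcc' goto b→17
  17='bccb' goto ·  ←P4
  18='bb' goto ·  ←P5

BFS fail/out derivation:
  fail(1) 'a': from fail(0)=0 chase 'a': 0 ⇒ 0;  out=∅∪out(0)=∅
  fail(3) 'd': from fail(0)=0 chase 'd': 0 ⇒ 0;  out=∅∪out(0)=∅
  fail(8) 'c': from fail(0)=0 chase 'c': 0 ⇒ 0;  out=∅∪out(0)=∅
  fail(14) 'b': from fail(0)=0 chase 'b': 0 ⇒ 0;  out=∅∪out(0)=∅
  fail(2) 'ad': from fail(1)=0 chase 'd': 0 ⇒ 3;  out={0}∪out(3)={0}
  fail(4) 'db': from fail(3)=0 chase 'b': 0 ⇒ 14;  out=∅∪out(14)=∅
  fail(9) 'cc': from fail(8)=0 chase 'c': 0 ⇒ 8;  out=∅∪out(8)=∅
  fail(12) 'dc': from fail(3)=0 chase 'c': 0 ⇒ 8;  out=∅∪out(8)=∅
  fail(15) 'bc': from fail(14)=0 chase 'c': 0 ⇒ 8;  out=∅∪out(8)=∅
  fail(18) 'bb': from fail(14)=0 chase 'b': 0 ⇒ 14;  out={5}∪out(14)={5}
  fail(5) 'dbb': from fail(4)=14 chase 'b': 14 ⇒ 18;  out=∅∪out(18)={5}
  fail(10) 'ccd': from fail(9)=8 chase 'd': 8→0 ⇒ 3;  out=∅∪out(3)=∅
  fail(13) 'dcd': from fail(12)=8 chase 'd': 8→0 ⇒ 3;  out={3}∪out(3)={3}
  fail(16) 'bcc': from fail(15)=8 chase 'c': 8 ⇒ 9;  out=∅∪out(9)=∅
  fail(6) 'dbbb': from fail(5)=18 chase 'b': 18→14 ⇒ 18;  out=∅∪out(18)={5}
  fail(11) 'ccda': from fail(10)=3 chase 'a': 3→0 ⇒ 1;  out={2}∪out(1)={2}
  fail(17) 'bccb': from fail(16)=9 chase 'b': 9→8→0 ⇒ 14;  out={4}∪out(14)={4}
  fail(7) 'dbbbb': from fail(6)=18 chase 'b': 18→14 ⇒ 18;  out={1}∪out(18)={1,5}

Text stream:
pos 0 'a': at 1
pos 1 'd': at 2  → match P0@[0:1]
pos 2 'd': at 3 (via fail)
pos 3 'c': at 12
pos 4 'b': at 14 (via fail)
pos 5 'c': at 15
pos 6 'c': at 16
pos 7 'b': at 17  → match P4@[4:7]
pos 8 'd': at 3 (via fail)
pos 9 'c': at 12
pos 10 'd': at 13  → match P3@[8:10]
pos 11 'd': at 3 (via fail)
pos 12 'b': at 4
pos 13 'b': at 5  → match P5@[12:13]
pos 14 'b': at 6  → match P5@[13:14]
pos 15 'b': at 7  → match P1@[11:15],P5@[14:15]
pos 16 'c': at 15 (via fail)
pos 17 'd': at 3 (via fail)
pos 18 'a': at 1 (via fail)
pos 19 'b': at 14 (via fail)
pos 20 'c': at 15
pos 21 'c': at 16
pos 22 'b': at 17  → match P4@[19:22]
pos 23 'd': at 3 (via fail)
pos 24 'c': at 12
pos 25 'd': at 13  → match P3@[23:25]
pos 26 'b': at 4 (via fail)
pos 27 'd': at 3 (via fail)
pos 28 'a': at 1 (via fail)
pos 29 'd': at 2  → match P0@[28:29]
pos 30 'b': at 4 (via fail)
pos 31 'a': at 1 (via fail)
pos 32 'c': at 8 (via fail)
pos 33 'c': at 9
pos 34 'd': at 10
pos 35 'a': at 11  → match P2@[32:35]
pos 36 'b': at 14 (via fail)
pos 37 'c': at 15
pos 38 'c': at 16
pos 39 'b': at 17  → match P4@[36:39]
pos 40 'd': at 3 (via fail)
pos 41 'd': at 3 (via fail)
pos 42 'd': at 3 (via fail)
pos 43 'b': at 4
pos 44 'd': at 3 (via fail)
pos 45 'c': at 12
pos 46 'd': at 13  → match P3@[44:46]
pos 47 'c': at 12 (via fail)
pos 48 'b': at 14 (via fail)
pos 49 'c': at 15
pos 50 'b': at 14 (via fail)
pos 51 'c': at 15
pos 52 'c': at 16
pos 53 'd': at 10 (via fail)
pos 54 'b': at 4 (via fail)
pos 55 'b': at 5  → match P5@[54:55]
pos 56 'b': at 6  → match P5@[55:56]
pos 57 'b': at 7  → match P1@[53:57],P5@[56:57]
pos 58 'd': at 3 (via fail)
pos 59 'c': at 12
pos 60 'c': at 9 (via fail)
pos 61 'a': at 1 (via fail)
pos 62 'd': at 2  → match P0@[61:62]
pos 63 'c': at 12 (via fail)
pos 64 'd': at 13  → match P3@[62:64]
pos 65 'a': at 1 (via fail)
pos 66 'a': at 1 (via fail)
pos 67 'b': at 14 (via fail)
pos 68 'c': at 15
pos 69 'c': at 16
pos 70 'd': at 10 (via fail)
pos 71 'a': at 11  → match P2@[68:71]
pos 72 'b': at 14 (via fail)
pos 73 'c': at 15
pos 74 'c': at 16
pos 75 'b': at 17  → match P4@[72:75]
pos 76 'a': at 1 (via fail)
pos 77 'c': at 8 (via fail)

Matches: [[1,0],[7,4],[10,3],[13,5],[14,5],[15,1],[15,5],[22,4],[25,3],[29,0],[35,2],[39,4],[46,3],[55,5],[56,5],[57,1],[57,5],[62,0],[64,3],[71,2],[75,4]]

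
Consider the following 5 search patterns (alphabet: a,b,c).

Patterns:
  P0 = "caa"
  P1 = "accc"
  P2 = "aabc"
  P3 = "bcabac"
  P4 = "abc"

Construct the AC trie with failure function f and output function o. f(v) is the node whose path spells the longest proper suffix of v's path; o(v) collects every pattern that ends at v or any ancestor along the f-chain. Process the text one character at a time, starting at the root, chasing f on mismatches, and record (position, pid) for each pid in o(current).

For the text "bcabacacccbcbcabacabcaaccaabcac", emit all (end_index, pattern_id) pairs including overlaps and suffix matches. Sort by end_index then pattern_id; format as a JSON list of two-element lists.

Build:
Trie nodes:
  n0 'ε': a→4 b→11 c→1
  n1 'c': a→2
  n2 'ca': a→3
  n3 'caa': ·  [P0 ends]
  n4 'a': a→8 b→17 c→5
  n5 'ac': c→6
  n6 'acc': c→7
  n7 'accc': ·  [P1 ends]
  n8 'aa': b→9
  n9 'aab': c→10
  n10 'aabc': ·  [P2 ends]
  n11 'b': c→12
  n12 'bc': a→13
  n13 'bca': b→14
  n14 'bcab': a→15
  n15 'bcaba': c→16
  n16 'bcabac': ·  [P3 ends]
  n17 'ab': c→18
  n18 'abc': ·  [P4 ends]

BFS fail/out derivation:
  fail(1) 'c': from fail(0)=0 chase 'c': 0 ⇒ 0;  out=∅∪out(0)=∅
  fail(4) 'a': from fail(0)=0 chase 'a': 0 ⇒ 0;  out=∅∪out(0)=∅
  fail(11) 'b': from fail(0)=0 chase 'b': 0 ⇒ 0;  out=∅∪out(0)=∅
  fail(2) 'ca': from fail(1)=0 chase 'a': 0 ⇒ 4;  out=∅∪out(4)=∅
  fail(5) 'ac': from fail(4)=0 chase 'c': 0 ⇒ 1;  out=∅∪out(1)=∅
  fail(8) 'aa': from fail(4)=0 chase 'a': 0 ⇒ 4;  out=∅∪out(4)=∅
  fail(12) 'bc': from fail(11)=0 chase 'c': 0 ⇒ 1;  out=∅∪out(1)=∅
  fail(17) 'ab': from fail(4)=0 chase 'b': 0 ⇒ 11;  out=∅∪out(11)=∅
  fail(3) 'caa': from fail(2)=4 chase 'a': 4 ⇒ 8;  out={0}∪out(8)={0}
  fail(6) 'acc': from fail(5)=1 chase 'c': 1→0 ⇒ 1;  out=∅∪out(1)=∅
  fail(9) 'aab': from fail(8)=4 chase 'b': 4 ⇒ 17;  out=∅∪out(17)=∅
  fail(13) 'bca': from fail(12)=1 chase 'a': 1 ⇒ 2;  out=∅∪out(2)=∅
  fail(18) 'abc': from fail(17)=11 chase 'c': 11 ⇒ 12;  out={4}∪out(12)={4}
  fail(7) 'accc': from fail(6)=1 chase 'c': 1→0 ⇒ 1;  out={1}∪out(1)={1}
  fail(10) 'aabc': from fail(9)=17 chase 'c': 17 ⇒ 18;  out={2}∪out(18)={2,4}
  fail(14) 'bcab': from fail(13)=2 chase 'b': 2→4 ⇒ 17;  out=∅∪out(17)=∅
  fail(15) 'bcaba': from fail(14)=17 chase 'a': 17→11→0 ⇒ 4;  out=∅∪out(4)=∅
  fail(16) 'bcabac': from fail(15)=4 chase 'c': 4 ⇒ 5;  out={3}∪out(5)={3}

Run:
pos 0 'b': at 11
pos 1 'c': at 12
pos 2 'a': at 13
pos 3 'b': at 14
pos 4 'a': at 15
pos 5 'c': at 16  emit P3@[0:5]
pos 6 'a': at 2 (fail-walked)
pos 7 'c': at 5 (fail-walked)
pos 8 'c': at 6
pos 9 'c': at 7  emit P1@[6:9]
pos 10 'b': at 11 (fail-walked)
pos 11 'c': at 12
pos 12 'b': at 11 (fail-walked)
pos 13 'c': at 12
pos 14 'a': at 13
pos 15 'b': at 14
pos 16 'a': at 15
pos 17 'c': at 16  emit P3@[12:17]
pos 18 'a': at 2 (fail-walked)
pos 19 'b': at 17 (fail-walked)
pos 20 'c': at 18  emit P4@[18:20]
pos 21 'a': at 13 (fail-walked)
pos 22 'a': at 3 (fail-walked)  emit P0@[20:22]
pos 23 'c': at 5 (fail-walked)
pos 24 'c': at 6
pos 25 'a': at 2 (fail-walked)
pos 26 'a': at 3  emit P0@[24:26]
pos 27 'b': at 9 (fail-walked)
pos 28 'c': at 10  emit P2@[25:28],P4@[26:28]
pos 29 'a': at 13 (fail-walked)
pos 30 'c': at 5 (fail-walked)

All matches (sorted): [[5,3],[9,1],[17,3],[20,4],[22,0],[26,0],[28,2],[28,4]]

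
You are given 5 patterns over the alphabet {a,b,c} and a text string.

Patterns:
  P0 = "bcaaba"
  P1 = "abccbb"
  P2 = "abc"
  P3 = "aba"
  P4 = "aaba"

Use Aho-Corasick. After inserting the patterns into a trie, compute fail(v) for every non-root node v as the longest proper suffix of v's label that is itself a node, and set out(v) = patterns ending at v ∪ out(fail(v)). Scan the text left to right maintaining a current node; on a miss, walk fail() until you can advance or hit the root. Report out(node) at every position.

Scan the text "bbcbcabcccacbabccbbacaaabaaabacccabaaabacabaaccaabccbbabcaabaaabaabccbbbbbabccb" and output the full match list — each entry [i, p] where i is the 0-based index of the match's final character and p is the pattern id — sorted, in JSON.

Build automaton:
Trie (insert patterns):
  n0 'ε': a→7 b→1
  n1 'b': c→2
  n2 'bc': a→3
  n3 'bca': a→4
  n4 'bcaa': b→5
  n5 'bcaab': a→6
  n6 'bcaaba': ·  ←P0
  n7 'a': a→14 b→8
  n8 'ab': a→13 c→9
  n9 'abc': c→10  ←P2
  n10 'abcc': b→11
  n11 'abccb': b→12
  n12 'abccbb': ·  ←P1
  n13 'aba': ·  ←P3
  n14 'aa': b→15
  n15 'aab': a→16
  n16 'aaba': ·  ←P4

Failure links (BFS by depth):
  fail(1) 'b': from fail(0)=0 chase 'b': 0 ⇒ 0;  out=∅∪out(0)=∅
  fail(7) 'a': from fail(0)=0 chase 'a': 0 ⇒ 0;  out=∅∪out(0)=∅
  fail(2) 'bc': from fail(1)=0 chase 'c': 0 ⇒ 0;  out=∅∪out(0)=∅
  fail(8) 'ab': from fail(7)=0 chase 'b': 0 ⇒ 1;  out=∅∪out(1)=∅
  fail(14) 'aa': from fail(7)=0 chase 'a': 0 ⇒ 7;  out=∅∪out(7)=∅
  fail(3) 'bca': from fail(2)=0 chase 'a': 0 ⇒ 7;  out=∅∪out(7)=∅
  fail(9) 'abc': from fail(8)=1 chase 'c': 1 ⇒ 2;  out={2}∪out(2)={2}
  fail(13) 'aba': from fail(8)=1 chase 'a': 1→0 ⇒ 7;  out={3}∪out(7)={3}
  fail(15) 'aab': from fail(14)=7 chase 'b': 7 ⇒ 8;  out=∅∪out(8)=∅
  fail(4) 'bcaa': from fail(3)=7 chase 'a': 7 ⇒ 14;  out=∅∪out(14)=∅
  fail(10) 'abcc': from fail(9)=2 chase 'c': 2→0 ⇒ 0;  out=∅∪out(0)=∅
  fail(16) 'aaba': from fail(15)=8 chase 'a': 8 ⇒ 13;  out={4}∪out(13)={3,4}
  fail(5) 'bcaab': from fail(4)=14 chase 'b': 14 ⇒ 15;  out=∅∪out(15)=∅
  fail(11) 'abccb': from fail(10)=0 chase 'b': 0 ⇒ 1;  out=∅∪out(1)=∅
  fail(6) 'bcaaba': from fail(5)=15 chase 'a': 15 ⇒ 16;  out={0}∪out(16)={0,3,4}
  fail(12) 'abccbb': from fail(11)=1 chase 'b': 1→0 ⇒ 1;  out={1}∪out(1)={1}

Text stream:
pos 0 'b': at 1
pos 1 'b': at 1 ·f
pos 2 'c': at 2
pos 3 'b': at 1 ·f
pos 4 'c': at 2
pos 5 'a': at 3
pos 6 'b': at 8 ·f
pos 7 'c': at 9  → match P2@[5:7]
pos 8 'c': at 10
pos 9 'c': at 0 ·f
pos 10 'a': at 7
pos 11 'c': at 0 ·f
pos 12 'b': at 1
pos 13 'a': at 7 ·f
pos 14 'b': at 8
pos 15 'c': at 9  → match P2@[13:15]
pos 16 'c': at 10
pos 17 'b': at 11
pos 18 'b': at 12  → match P1@[13:18]
pos 19 'a': at 7 ·f
pos 20 'c': at 0 ·f
pos 21 'a': at 7
pos 22 'a': at 14
pos 23 'a': at 14 ·f
pos 24 'b': at 15
pos 25 'a': at 16  → match P3@[23:25],P4@[22:25]
pos 26 'a': at 14 ·f
pos 27 'a': at 14 ·f
pos 28 'b': at 15
pos 29 'a': at 16  → match P3@[27:29],P4@[26:29]
pos 30 'c': at 0 ·f
pos 31 'c': at 0
pos 32 'c': at 0
pos 33 'a': at 7
pos 34 'b': at 8
pos 35 'a': at 13  → match P3@[33:35]
pos 36 'a': at 14 ·f
pos 37 'a': at 14 ·f
pos 38 'b': at 15
pos 39 'a': at 16  → match P3@[37:39],P4@[36:39]
pos 40 'c': at 0 ·f
pos 41 'a': at 7
pos 42 'b': at 8
pos 43 'a': at 13  → match P3@[41:43]
pos 44 'a': at 14 ·f
pos 45 'c': at 0 ·f
pos 46 'c': at 0
pos 47 'a': at 7
pos 48 'a': at 14
pos 49 'b': at 15
pos 50 'c': at 9 ·f  → match P2@[48:50]
pos 51 'c': at 10
pos 52 'b': at 11
pos 53 'b': at 12  → match P1@[48:53]
pos 54 'a': at 7 ·f
pos 55 'b': at 8
pos 56 'c': at 9  → match P2@[54:56]
pos 57 'a': at 3 ·f
pos 58 'a': at 4
pos 59 'b': at 5
pos 60 'a': at 6  → match P0@[55:60],P3@[58:60],P4@[57:60]
pos 61 'a': at 14 ·f
pos 62 'a': at 14 ·f
pos 63 'b': at 15
pos 64 'a': at 16  → match P3@[62:64],P4@[61:64]
pos 65 'a': at 14 ·f
pos 66 'b': at 15
pos 67 'c': at 9 ·f  → match P2@[65:67]
pos 68 'c': at 10
pos 69 'b': at 11
pos 70 'b': at 12  → match P1@[65:70]
pos 71 'b': at 1 ·f
pos 72 'b': at 1 ·f
pos 73 'b': at 1 ·f
pos 74 'a': at 7 ·f
pos 75 'b': at 8
pos 76 'c': at 9  → match P2@[74:76]
pos 77 'c': at 10
pos 78 'b': at 11

Matches: [[7,2],[15,2],[18,1],[25,3],[25,4],[29,3],[29,4],[35,3],[39,3],[39,4],[43,3],[50,2],[53,1],[56,2],[60,0],[60,3],[60,4],[64,3],[64,4],[67,2],[70,1],[76,2]]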